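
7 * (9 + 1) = 70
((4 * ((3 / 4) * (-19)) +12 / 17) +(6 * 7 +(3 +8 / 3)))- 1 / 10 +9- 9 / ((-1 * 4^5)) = 0.28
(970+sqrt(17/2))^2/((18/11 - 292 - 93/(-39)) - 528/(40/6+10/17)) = -49783468735/19087674 - 25661350 * sqrt(34)/9543837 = -2623.83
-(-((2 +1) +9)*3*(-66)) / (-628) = 594 / 157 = 3.78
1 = 1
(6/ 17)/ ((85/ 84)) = 504/ 1445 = 0.35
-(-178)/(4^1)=89/2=44.50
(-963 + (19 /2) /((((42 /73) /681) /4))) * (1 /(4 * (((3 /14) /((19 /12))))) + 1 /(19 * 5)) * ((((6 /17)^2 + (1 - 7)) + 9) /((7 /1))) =2475742931 /67830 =36499.23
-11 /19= -0.58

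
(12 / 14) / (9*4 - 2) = 3 / 119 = 0.03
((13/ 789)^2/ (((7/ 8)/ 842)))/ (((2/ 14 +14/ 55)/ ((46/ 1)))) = 2880111520/ 95245713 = 30.24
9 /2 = 4.50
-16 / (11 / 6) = -96 / 11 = -8.73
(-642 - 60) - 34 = -736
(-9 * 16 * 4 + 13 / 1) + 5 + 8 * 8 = -494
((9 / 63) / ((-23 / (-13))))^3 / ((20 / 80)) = 8788 / 4173281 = 0.00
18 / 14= 9 / 7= 1.29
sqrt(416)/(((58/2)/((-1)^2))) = 4*sqrt(26)/29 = 0.70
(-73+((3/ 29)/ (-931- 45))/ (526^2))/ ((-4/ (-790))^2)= -89194146739464875/ 31324150016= -2847456.25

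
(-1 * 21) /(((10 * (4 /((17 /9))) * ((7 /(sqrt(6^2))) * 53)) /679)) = -11543 /1060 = -10.89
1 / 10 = 0.10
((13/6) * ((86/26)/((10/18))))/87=43/290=0.15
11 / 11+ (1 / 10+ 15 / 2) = 43 / 5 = 8.60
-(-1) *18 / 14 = 9 / 7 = 1.29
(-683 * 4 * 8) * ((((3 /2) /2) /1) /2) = -8196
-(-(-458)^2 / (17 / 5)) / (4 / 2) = 524410 / 17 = 30847.65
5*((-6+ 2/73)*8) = -17440/73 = -238.90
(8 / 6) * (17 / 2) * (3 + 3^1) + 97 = 165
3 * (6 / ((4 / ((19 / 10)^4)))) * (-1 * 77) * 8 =-90312453 / 2500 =-36124.98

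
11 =11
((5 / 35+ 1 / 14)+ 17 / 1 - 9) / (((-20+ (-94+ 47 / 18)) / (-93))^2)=32226174 / 5628035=5.73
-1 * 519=-519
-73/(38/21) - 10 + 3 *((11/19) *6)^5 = 7264691383/4952198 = 1466.96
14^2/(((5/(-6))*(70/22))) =-1848/25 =-73.92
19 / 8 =2.38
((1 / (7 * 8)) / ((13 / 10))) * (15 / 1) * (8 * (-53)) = -7950 / 91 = -87.36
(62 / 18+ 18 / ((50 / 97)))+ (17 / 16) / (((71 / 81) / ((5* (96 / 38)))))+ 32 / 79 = 1296776297 / 23978475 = 54.08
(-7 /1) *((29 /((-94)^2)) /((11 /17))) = -3451 /97196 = -0.04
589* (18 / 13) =815.54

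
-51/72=-17/24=-0.71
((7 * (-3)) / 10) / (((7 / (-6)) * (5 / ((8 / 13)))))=0.22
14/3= 4.67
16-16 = 0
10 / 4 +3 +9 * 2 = 47 / 2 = 23.50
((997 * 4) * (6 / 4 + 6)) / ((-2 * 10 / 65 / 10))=-972075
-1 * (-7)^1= 7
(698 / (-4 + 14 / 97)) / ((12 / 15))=-169265 / 748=-226.29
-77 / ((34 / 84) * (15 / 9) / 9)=-87318 / 85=-1027.27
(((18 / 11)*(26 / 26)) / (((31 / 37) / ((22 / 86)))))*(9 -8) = 666 / 1333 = 0.50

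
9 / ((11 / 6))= 4.91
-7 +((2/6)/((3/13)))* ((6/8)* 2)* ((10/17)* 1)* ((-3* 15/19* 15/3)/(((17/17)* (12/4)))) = -3886/323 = -12.03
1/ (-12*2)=-0.04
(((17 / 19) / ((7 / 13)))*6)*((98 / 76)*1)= 4641 / 361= 12.86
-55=-55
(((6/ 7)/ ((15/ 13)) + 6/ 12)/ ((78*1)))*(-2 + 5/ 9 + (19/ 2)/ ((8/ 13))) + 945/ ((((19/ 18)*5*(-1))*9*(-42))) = 53369/ 76608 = 0.70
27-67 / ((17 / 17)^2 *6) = 95 / 6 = 15.83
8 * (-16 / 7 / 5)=-128 / 35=-3.66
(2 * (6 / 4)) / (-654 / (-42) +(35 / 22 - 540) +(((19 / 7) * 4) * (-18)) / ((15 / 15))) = -154 / 36871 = -0.00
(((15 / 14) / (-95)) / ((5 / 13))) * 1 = -39 / 1330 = -0.03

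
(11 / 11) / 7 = 1 / 7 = 0.14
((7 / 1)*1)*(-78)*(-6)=3276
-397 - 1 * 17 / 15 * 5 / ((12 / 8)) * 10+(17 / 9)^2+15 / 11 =-382993 / 891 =-429.85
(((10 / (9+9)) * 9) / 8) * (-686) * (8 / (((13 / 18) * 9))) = -527.69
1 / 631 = 0.00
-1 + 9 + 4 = 12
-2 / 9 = -0.22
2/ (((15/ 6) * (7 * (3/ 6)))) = 0.23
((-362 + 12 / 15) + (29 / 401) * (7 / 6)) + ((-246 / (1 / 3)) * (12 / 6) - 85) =-23123051 / 12030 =-1922.12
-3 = -3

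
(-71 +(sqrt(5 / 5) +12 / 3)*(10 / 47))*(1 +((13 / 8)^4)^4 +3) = -2190925227378903842455 / 13229323905400832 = -165611.28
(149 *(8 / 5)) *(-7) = -8344 / 5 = -1668.80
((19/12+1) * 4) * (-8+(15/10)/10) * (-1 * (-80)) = -19468/3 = -6489.33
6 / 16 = 3 / 8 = 0.38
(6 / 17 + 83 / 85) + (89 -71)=1643 / 85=19.33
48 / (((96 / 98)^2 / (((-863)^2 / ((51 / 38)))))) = 33975617011 / 1224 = 27757857.04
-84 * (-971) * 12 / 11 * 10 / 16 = 611730 / 11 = 55611.82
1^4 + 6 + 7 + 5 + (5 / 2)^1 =43 / 2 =21.50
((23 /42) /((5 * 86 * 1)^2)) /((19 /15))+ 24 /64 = 1844389 /4918340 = 0.38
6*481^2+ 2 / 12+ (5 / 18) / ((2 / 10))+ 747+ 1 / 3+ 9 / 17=212504059 / 153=1388915.42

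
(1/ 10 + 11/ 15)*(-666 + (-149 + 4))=-4055/ 6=-675.83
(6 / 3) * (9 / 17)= 18 / 17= 1.06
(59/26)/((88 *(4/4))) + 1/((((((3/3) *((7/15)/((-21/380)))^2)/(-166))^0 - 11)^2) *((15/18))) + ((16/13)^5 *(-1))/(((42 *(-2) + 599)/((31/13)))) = 270268269053/10937549194000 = 0.02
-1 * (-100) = 100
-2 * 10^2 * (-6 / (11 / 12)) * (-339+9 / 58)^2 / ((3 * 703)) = 463488490800 / 6503453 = 71268.06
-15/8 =-1.88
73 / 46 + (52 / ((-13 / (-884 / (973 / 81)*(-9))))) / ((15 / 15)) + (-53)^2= 7220027 / 44758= 161.31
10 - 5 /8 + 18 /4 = 111 /8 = 13.88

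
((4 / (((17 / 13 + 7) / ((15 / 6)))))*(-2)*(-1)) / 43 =65 / 1161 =0.06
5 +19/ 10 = 69/ 10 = 6.90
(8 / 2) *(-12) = -48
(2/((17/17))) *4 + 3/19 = 155/19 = 8.16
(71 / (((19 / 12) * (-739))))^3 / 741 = -0.00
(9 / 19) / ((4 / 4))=9 / 19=0.47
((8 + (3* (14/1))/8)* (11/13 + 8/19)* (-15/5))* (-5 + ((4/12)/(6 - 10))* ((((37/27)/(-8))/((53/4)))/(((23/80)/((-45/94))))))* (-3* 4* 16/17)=-12916182880/4539119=-2845.53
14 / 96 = 7 / 48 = 0.15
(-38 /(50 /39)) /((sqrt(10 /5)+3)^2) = -8151 /1225+4446* sqrt(2) /1225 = -1.52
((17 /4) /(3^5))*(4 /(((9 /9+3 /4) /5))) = 340 /1701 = 0.20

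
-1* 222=-222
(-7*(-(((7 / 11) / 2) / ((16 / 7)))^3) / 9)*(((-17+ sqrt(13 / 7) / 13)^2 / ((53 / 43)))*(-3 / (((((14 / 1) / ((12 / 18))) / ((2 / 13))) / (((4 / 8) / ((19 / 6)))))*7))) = -678822725 / 2783398785024+ 1755131*sqrt(91) / 5566797570048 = -0.00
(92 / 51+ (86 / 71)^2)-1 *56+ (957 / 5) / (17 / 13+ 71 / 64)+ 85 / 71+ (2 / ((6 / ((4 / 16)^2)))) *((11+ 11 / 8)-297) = 7188658792637 / 330886400640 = 21.73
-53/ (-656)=53/ 656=0.08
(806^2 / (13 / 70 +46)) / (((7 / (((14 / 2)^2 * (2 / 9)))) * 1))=636643280 / 29097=21880.03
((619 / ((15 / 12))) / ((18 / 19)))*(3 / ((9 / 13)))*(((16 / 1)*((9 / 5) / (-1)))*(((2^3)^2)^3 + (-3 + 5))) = -427523076032 / 25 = -17100923041.28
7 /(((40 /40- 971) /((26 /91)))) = -1 /485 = -0.00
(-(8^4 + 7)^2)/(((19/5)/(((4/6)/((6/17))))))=-1430941765/171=-8368080.50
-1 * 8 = -8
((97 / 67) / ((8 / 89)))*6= 25899 / 268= 96.64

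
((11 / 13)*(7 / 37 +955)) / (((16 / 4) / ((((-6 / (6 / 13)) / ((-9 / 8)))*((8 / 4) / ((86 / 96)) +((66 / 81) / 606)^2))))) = 5212.82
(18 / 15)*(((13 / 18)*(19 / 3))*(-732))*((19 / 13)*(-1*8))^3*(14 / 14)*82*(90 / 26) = 4005062504448 / 2197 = 1822968823.14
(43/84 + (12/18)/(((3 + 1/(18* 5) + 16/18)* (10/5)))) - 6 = -5.40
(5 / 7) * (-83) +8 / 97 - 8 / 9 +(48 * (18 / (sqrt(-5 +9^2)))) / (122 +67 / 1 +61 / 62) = -367223 / 6111 +26784 * sqrt(19) / 223801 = -59.57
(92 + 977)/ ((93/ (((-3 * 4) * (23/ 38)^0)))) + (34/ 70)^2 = -5229141/ 37975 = -137.70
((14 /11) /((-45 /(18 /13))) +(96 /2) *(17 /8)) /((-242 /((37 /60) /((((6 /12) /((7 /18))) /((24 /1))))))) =-18881618 /3893175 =-4.85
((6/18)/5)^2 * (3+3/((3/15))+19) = 0.16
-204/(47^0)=-204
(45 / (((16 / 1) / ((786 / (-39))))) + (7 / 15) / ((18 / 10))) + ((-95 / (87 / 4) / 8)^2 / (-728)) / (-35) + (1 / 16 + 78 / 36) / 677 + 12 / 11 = -190715095053025 / 3446914607136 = -55.33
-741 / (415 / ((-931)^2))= -642269901 / 415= -1547638.32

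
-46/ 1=-46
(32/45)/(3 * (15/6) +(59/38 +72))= 152/17325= 0.01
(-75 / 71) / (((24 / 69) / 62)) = -53475 / 284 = -188.29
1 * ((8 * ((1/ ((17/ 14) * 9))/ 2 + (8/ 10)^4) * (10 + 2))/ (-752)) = -87086/ 1498125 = -0.06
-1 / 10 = -0.10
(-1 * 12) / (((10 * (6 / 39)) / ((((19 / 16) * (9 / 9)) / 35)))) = -741 / 2800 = -0.26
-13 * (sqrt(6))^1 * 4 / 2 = -26 * sqrt(6) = -63.69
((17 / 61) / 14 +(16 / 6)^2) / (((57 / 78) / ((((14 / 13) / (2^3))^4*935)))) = 17577520345 / 5866728192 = 3.00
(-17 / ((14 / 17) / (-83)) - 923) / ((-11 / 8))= -44260 / 77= -574.81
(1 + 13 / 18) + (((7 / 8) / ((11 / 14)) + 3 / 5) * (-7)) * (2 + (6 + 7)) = -70571 / 396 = -178.21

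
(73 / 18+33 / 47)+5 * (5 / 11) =65425 / 9306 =7.03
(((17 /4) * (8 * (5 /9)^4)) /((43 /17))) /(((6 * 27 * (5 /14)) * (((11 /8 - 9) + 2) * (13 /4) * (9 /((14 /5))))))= -9063040 /24063117039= -0.00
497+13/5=2498/5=499.60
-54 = -54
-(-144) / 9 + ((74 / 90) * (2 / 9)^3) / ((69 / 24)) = 12074608 / 754515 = 16.00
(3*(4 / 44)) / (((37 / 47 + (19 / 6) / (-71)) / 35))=2102310 / 163559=12.85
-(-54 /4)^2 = -182.25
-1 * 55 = -55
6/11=0.55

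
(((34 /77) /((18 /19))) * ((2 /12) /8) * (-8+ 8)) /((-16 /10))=0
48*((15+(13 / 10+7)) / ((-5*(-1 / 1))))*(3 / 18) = 932 / 25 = 37.28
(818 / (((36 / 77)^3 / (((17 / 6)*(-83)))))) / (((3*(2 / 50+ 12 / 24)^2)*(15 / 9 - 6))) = 164665461104375 / 331619184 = 496549.87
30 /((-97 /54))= -1620 /97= -16.70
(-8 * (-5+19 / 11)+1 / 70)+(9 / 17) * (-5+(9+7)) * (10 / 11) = 412207 / 13090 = 31.49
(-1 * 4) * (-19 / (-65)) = -76 / 65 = -1.17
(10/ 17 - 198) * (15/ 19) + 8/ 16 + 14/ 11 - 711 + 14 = -6047765/ 7106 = -851.08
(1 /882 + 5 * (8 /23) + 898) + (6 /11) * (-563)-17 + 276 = 190042147 /223146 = 851.65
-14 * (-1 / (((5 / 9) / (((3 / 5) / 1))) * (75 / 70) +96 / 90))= 8820 / 1297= 6.80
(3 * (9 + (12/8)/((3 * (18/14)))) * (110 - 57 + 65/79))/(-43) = -359294/10191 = -35.26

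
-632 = -632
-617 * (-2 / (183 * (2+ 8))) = 617 / 915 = 0.67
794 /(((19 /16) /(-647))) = -8219488 /19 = -432604.63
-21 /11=-1.91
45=45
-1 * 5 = -5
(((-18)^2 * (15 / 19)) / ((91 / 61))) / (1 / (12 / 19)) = 3557520 / 32851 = 108.29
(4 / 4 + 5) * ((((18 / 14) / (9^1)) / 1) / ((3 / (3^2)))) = 18 / 7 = 2.57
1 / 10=0.10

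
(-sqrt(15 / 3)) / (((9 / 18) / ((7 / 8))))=-7 * sqrt(5) / 4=-3.91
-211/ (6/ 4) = -422/ 3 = -140.67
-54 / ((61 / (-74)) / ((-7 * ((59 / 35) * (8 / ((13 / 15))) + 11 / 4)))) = -6658335 / 793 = -8396.39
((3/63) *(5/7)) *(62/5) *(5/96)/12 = 0.00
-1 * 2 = -2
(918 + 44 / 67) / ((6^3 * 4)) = 30775 / 28944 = 1.06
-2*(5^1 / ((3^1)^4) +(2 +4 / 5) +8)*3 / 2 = -4399 / 135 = -32.59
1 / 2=0.50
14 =14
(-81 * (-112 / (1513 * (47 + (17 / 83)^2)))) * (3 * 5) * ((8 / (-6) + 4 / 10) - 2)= -5456088 / 972859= -5.61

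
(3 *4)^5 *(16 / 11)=361937.45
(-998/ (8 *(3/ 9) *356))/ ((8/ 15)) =-22455/ 11392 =-1.97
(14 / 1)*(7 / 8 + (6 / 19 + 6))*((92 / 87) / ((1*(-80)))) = -175973 / 132240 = -1.33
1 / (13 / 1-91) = -1 / 78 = -0.01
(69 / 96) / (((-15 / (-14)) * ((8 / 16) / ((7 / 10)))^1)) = 1127 / 1200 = 0.94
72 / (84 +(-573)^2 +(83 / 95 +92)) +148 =256599968 / 1733781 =148.00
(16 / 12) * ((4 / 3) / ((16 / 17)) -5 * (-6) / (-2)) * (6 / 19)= -326 / 57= -5.72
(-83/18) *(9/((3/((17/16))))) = -1411/96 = -14.70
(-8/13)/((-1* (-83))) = -8/1079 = -0.01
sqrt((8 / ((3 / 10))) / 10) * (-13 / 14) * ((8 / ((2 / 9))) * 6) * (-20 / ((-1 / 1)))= -18720 * sqrt(6) / 7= -6550.64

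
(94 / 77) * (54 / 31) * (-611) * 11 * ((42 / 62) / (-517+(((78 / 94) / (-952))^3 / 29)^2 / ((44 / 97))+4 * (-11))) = 920916668802456313586141132786252120064 / 53360821181053878508414916655484118789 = 17.26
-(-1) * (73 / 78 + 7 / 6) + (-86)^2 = 288526 / 39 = 7398.10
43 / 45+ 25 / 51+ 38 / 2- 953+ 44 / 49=-34923136 / 37485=-931.66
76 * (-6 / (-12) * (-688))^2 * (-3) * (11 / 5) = -296786688 / 5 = -59357337.60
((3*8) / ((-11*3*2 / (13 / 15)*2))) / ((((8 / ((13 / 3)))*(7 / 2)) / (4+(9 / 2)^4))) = -223925 / 22176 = -10.10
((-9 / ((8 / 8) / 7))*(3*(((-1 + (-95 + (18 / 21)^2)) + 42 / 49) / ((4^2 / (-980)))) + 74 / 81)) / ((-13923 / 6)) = 2810443 / 5967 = 471.00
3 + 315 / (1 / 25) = 7878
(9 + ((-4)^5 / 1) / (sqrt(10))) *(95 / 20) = 171 / 4 - 2432 *sqrt(10) / 5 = -1495.38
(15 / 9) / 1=5 / 3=1.67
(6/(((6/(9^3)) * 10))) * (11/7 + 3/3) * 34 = 223074/35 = 6373.54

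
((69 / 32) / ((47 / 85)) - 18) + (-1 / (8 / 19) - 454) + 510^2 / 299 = 179619495 / 449696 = 399.42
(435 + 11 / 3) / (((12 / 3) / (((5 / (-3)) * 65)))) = -106925 / 9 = -11880.56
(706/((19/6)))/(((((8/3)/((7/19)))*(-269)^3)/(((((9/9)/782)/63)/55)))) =-353/604454312100980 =-0.00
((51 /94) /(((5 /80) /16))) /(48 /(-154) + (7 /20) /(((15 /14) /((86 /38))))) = 1432569600 /4410433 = 324.81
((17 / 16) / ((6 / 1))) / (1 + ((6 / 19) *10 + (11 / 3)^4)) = 8721 / 9106496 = 0.00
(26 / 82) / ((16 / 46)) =299 / 328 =0.91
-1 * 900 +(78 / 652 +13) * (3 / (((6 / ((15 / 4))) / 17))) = -1256565 / 2608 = -481.81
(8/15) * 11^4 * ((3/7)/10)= 58564/175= 334.65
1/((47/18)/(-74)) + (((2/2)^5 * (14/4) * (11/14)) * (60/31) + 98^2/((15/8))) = 111441169/21855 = 5099.12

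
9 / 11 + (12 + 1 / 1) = 152 / 11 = 13.82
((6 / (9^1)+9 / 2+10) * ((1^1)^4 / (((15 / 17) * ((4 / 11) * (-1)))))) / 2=-17017 / 720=-23.63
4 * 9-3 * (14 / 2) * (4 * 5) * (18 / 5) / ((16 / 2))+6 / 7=-1065 / 7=-152.14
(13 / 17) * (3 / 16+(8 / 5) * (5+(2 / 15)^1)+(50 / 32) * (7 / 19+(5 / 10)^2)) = 11105653 / 1550400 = 7.16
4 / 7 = 0.57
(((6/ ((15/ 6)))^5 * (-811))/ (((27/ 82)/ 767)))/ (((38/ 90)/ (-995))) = 841914758191104/ 2375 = 354490424501.52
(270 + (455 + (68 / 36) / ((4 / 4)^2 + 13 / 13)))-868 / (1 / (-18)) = 294299 / 18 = 16349.94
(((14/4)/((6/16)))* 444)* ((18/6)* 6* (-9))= -671328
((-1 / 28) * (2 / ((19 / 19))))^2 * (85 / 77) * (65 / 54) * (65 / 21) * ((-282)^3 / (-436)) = 37285434875 / 34545588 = 1079.31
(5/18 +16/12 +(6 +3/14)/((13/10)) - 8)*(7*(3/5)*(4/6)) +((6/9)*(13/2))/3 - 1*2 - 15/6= -1769/234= -7.56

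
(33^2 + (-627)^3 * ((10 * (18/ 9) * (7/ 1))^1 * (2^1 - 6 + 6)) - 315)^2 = 4763446566535596849156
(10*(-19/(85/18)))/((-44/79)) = 13509/187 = 72.24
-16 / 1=-16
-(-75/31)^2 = -5625/961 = -5.85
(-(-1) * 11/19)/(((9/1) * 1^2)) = 11/171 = 0.06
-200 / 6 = -100 / 3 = -33.33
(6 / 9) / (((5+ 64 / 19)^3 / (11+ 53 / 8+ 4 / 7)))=6989321 / 337653036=0.02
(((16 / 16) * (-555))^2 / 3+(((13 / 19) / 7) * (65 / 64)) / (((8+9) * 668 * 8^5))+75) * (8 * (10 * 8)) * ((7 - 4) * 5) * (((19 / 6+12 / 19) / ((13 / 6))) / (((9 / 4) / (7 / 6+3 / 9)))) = 3523032660364501947125 / 3056074391552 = 1152796761.13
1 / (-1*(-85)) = 1 / 85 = 0.01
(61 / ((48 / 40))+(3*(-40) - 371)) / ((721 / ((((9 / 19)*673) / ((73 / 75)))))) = -21048075 / 105266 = -199.95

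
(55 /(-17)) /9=-55 /153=-0.36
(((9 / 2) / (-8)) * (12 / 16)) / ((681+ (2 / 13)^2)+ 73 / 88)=-50193 / 81124168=-0.00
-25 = -25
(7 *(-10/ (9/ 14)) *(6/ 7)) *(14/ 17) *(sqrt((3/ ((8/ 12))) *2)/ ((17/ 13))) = -50960/ 289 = -176.33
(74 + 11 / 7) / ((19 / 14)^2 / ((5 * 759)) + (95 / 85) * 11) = 955596180 / 155464517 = 6.15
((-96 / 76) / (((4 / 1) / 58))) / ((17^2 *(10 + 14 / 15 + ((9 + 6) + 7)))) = -2610 / 1356277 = -0.00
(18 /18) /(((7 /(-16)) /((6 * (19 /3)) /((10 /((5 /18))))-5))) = 568 /63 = 9.02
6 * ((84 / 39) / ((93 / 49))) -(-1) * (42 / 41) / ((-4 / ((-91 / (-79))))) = 6.51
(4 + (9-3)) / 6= 5 / 3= 1.67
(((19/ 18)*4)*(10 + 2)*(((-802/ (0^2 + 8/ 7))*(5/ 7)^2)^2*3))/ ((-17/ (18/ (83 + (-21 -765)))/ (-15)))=-13567584375/ 30821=-440205.85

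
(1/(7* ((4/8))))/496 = 1/1736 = 0.00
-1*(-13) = 13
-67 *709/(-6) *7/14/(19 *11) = 47503/2508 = 18.94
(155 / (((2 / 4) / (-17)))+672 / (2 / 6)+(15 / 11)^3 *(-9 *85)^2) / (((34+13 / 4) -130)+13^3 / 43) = -338978167772 / 9536615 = -35544.91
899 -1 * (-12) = 911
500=500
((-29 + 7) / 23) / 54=-11 / 621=-0.02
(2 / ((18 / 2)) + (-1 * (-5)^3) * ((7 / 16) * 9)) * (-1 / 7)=-70907 / 1008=-70.34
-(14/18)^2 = -49/81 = -0.60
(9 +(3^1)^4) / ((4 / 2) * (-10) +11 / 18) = -1620 / 349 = -4.64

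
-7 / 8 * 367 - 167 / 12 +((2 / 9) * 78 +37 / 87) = -220829 / 696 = -317.28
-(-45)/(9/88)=440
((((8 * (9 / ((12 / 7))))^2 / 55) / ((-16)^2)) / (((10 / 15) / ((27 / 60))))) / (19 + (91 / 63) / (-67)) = 7179921 / 1611315200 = 0.00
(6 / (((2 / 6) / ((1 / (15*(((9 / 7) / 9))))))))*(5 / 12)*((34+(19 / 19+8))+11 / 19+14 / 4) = 12523 / 76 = 164.78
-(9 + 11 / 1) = -20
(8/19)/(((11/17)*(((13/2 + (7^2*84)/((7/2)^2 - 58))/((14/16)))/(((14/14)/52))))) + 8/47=26019659/152983402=0.17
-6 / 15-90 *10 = -4502 / 5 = -900.40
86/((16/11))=473/8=59.12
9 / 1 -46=-37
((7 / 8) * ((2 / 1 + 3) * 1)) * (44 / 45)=77 / 18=4.28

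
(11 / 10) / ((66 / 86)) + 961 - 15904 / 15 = -587 / 6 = -97.83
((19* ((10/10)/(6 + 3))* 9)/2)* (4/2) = 19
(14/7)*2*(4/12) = 4/3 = 1.33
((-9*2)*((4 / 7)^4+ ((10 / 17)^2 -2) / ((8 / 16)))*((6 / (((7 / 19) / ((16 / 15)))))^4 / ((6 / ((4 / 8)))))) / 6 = 75888438912483328 / 1041267180625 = 72880.85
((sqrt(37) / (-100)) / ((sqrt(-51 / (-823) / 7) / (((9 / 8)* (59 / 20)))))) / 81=-59* sqrt(10871007) / 7344000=-0.03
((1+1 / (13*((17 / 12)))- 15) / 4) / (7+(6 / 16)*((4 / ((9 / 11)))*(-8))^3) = 0.00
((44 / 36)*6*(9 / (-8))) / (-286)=3 / 104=0.03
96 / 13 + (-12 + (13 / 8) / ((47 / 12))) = -5133 / 1222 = -4.20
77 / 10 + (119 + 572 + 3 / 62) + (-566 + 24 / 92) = 474178 / 3565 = 133.01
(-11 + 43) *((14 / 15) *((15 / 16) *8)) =224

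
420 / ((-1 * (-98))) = 30 / 7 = 4.29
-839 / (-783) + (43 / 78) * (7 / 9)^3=2194655 / 1648998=1.33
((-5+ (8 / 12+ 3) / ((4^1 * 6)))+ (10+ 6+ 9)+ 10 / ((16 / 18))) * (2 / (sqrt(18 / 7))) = 39.17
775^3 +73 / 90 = 41893593823 / 90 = 465484375.81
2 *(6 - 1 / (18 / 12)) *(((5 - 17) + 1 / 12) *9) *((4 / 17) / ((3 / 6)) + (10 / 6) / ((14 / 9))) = -209924 / 119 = -1764.07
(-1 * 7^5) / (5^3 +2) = -16807 / 127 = -132.34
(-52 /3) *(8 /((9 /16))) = -6656 /27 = -246.52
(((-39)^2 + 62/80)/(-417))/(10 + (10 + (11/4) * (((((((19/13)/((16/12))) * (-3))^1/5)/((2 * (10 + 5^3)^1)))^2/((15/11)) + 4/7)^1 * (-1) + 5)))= -12961870740000/114293068898387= -0.11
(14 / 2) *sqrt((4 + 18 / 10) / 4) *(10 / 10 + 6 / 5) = 77 *sqrt(145) / 50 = 18.54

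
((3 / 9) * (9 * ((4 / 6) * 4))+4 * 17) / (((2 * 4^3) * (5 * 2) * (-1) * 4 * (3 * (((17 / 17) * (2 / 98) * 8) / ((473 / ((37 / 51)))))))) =-7486171 / 378880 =-19.76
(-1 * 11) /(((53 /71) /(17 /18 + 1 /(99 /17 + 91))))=-5523232 /392571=-14.07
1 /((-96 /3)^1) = -1 /32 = -0.03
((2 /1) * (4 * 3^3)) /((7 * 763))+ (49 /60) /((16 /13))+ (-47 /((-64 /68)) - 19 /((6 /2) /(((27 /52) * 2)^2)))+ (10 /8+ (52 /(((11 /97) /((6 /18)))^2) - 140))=111458097516599 /314548153920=354.34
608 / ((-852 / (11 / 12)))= -418 / 639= -0.65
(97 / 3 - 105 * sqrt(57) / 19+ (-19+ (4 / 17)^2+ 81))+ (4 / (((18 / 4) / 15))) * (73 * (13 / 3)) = 11215945 / 2601 - 105 * sqrt(57) / 19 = 4270.44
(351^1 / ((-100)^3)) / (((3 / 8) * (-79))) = 117 / 9875000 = 0.00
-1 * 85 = -85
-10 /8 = -5 /4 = -1.25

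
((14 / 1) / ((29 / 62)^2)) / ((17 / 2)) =107632 / 14297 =7.53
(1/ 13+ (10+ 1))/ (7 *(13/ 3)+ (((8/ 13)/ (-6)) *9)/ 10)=2160/ 5897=0.37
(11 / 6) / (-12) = -11 / 72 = -0.15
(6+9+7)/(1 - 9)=-11/4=-2.75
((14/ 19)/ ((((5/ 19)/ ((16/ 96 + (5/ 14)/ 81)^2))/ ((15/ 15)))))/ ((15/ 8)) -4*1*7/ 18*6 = -31998356/ 3444525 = -9.29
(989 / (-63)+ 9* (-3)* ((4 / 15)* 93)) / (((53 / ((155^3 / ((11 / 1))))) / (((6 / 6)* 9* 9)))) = -27301217175 / 77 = -354561262.01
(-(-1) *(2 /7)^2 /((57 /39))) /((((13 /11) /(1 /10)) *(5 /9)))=198 /23275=0.01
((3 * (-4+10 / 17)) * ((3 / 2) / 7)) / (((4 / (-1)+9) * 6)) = -87 / 1190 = -0.07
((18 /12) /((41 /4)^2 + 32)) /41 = 8 /29971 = 0.00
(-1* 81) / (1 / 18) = -1458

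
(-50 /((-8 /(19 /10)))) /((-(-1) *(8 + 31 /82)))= 3895 /2748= 1.42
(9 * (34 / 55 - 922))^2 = 208012615056 / 3025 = 68764500.84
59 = 59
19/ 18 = 1.06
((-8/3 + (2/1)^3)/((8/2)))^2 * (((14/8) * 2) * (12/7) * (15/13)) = 160/13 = 12.31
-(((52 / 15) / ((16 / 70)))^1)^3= -753571 / 216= -3488.75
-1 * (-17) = 17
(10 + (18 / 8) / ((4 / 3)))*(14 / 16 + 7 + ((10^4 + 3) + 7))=14986741 / 128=117083.91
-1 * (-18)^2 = -324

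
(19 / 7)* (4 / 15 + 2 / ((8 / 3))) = 1159 / 420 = 2.76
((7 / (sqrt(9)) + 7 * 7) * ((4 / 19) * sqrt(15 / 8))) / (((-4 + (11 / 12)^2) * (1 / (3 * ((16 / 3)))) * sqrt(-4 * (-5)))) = -8448 * sqrt(6) / 1235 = -16.76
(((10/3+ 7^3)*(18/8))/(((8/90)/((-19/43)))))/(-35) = 110.67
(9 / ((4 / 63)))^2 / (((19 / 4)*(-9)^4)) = 49 / 76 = 0.64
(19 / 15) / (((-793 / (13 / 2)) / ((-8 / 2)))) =38 / 915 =0.04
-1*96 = -96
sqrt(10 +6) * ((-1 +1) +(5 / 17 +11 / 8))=227 / 34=6.68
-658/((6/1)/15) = -1645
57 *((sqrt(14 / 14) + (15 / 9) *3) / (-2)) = -171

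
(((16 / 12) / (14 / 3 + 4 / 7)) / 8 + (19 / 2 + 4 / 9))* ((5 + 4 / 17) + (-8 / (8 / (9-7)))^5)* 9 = -1797523 / 748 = -2403.11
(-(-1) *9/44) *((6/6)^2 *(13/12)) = 39/176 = 0.22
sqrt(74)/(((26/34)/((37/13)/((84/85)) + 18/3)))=164849 * sqrt(74)/14196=99.89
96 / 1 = 96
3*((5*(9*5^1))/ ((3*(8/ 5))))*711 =799875/ 8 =99984.38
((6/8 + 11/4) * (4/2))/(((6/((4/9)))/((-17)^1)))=-238/27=-8.81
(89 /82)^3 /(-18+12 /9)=-2114907 /27568400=-0.08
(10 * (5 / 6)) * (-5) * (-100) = 12500 / 3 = 4166.67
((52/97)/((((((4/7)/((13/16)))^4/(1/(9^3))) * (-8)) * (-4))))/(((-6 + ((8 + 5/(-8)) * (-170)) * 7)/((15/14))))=-636767495/55567861338341376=-0.00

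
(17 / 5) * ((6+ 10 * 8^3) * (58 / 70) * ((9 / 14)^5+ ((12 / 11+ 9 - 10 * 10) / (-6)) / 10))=16394111605961 / 705894000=23224.61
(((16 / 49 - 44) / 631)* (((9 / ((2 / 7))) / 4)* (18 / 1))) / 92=-43335 / 406364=-0.11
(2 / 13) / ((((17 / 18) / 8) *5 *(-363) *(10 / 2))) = -0.00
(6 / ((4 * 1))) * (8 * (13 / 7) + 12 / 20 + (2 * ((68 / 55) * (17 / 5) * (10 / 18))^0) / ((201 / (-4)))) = 108461 / 4690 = 23.13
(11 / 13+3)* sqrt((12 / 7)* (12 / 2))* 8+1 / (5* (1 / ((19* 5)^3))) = 2400* sqrt(14) / 91+171475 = 171573.68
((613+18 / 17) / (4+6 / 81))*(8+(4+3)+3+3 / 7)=3305367 / 1190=2777.62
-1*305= -305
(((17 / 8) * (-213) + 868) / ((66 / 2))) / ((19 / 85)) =282455 / 5016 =56.31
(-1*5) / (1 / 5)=-25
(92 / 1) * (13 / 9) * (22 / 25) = 116.94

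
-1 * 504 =-504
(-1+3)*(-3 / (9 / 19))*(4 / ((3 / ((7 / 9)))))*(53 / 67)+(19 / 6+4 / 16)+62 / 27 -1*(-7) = 2.32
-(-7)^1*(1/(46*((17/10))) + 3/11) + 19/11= 16025/4301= 3.73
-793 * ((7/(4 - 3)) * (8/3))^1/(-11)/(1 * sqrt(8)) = 475.78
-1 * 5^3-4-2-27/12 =-533/4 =-133.25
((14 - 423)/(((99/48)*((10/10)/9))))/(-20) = 4908/55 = 89.24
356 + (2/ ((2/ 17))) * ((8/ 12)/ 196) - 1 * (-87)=130259/ 294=443.06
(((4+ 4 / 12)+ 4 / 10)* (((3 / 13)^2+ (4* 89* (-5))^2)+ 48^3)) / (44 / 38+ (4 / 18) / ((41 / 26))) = 11949776.29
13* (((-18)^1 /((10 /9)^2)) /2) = -9477 /100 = -94.77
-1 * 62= -62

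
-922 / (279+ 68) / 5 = -922 / 1735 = -0.53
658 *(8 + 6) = 9212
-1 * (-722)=722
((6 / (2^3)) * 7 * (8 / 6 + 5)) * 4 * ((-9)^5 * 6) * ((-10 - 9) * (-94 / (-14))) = 6011306298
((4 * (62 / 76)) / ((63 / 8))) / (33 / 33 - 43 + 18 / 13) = -403 / 39501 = -0.01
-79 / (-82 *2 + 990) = -79 / 826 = -0.10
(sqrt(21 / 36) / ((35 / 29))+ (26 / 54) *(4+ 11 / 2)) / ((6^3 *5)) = 0.00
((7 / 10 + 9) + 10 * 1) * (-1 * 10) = -197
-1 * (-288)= 288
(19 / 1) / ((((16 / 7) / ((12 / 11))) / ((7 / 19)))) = 3.34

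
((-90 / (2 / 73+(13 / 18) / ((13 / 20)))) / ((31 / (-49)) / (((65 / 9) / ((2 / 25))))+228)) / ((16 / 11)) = -784704375 / 3291914816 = -0.24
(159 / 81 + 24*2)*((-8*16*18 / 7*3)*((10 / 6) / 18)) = -863360 / 189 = -4568.04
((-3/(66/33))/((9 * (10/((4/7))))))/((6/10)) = -1/63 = -0.02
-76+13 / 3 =-215 / 3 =-71.67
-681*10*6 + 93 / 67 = -2737527 / 67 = -40858.61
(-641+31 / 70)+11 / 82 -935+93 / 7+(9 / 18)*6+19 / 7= -2233467 / 1435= -1556.42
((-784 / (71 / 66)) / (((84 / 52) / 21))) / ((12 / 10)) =-560560 / 71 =-7895.21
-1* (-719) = 719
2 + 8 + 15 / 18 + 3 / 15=331 / 30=11.03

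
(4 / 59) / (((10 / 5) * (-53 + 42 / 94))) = -47 / 72865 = -0.00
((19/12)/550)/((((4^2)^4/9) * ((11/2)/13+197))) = 247/123345305600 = 0.00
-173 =-173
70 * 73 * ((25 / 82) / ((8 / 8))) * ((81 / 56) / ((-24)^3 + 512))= -739125 / 4366336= -0.17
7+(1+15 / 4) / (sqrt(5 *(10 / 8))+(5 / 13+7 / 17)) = 24597 / 2914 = 8.44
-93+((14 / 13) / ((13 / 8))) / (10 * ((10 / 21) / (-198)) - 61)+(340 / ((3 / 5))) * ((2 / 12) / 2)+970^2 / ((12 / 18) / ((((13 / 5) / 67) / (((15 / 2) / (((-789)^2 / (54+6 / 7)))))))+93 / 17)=58268708112888180927976 / 339580117859776209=171590.46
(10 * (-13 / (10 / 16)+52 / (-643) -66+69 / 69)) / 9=-552214 / 5787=-95.42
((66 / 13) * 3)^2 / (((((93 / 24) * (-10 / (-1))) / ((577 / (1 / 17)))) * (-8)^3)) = -96138009 / 838240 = -114.69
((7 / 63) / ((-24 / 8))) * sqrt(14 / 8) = -sqrt(7) / 54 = -0.05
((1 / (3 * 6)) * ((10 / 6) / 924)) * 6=5 / 8316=0.00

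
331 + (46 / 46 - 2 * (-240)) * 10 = 5141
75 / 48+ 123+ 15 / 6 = 2033 / 16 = 127.06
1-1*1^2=0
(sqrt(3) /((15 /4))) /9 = 4 * sqrt(3) /135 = 0.05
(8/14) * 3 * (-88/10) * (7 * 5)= -528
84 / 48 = 7 / 4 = 1.75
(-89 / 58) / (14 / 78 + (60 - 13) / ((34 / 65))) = -0.02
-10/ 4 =-5/ 2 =-2.50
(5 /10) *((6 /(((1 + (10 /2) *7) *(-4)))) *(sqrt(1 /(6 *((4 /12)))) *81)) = -27 *sqrt(2) /32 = -1.19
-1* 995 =-995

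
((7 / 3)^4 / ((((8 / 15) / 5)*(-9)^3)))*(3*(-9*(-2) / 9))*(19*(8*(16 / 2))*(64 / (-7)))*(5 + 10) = 834176000 / 2187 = 381424.78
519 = 519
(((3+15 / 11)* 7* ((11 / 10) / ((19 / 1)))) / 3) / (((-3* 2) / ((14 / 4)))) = -98 / 285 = -0.34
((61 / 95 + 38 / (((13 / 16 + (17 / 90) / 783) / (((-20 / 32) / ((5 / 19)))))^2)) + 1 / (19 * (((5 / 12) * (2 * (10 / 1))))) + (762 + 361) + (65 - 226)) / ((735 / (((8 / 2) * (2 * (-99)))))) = -33885752817661033872 / 24431650249976375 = -1386.96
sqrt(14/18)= sqrt(7)/3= 0.88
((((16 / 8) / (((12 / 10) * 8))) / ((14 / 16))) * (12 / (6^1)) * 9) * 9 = 270 / 7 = 38.57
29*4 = 116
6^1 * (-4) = -24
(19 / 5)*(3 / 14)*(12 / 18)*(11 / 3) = 209 / 105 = 1.99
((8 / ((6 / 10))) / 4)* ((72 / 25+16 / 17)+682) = 194316 / 85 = 2286.07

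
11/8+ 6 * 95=4571/8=571.38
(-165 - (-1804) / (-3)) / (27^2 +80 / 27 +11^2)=-20691 / 23030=-0.90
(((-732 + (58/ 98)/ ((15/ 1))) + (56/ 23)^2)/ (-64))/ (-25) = -282292279/ 622104000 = -0.45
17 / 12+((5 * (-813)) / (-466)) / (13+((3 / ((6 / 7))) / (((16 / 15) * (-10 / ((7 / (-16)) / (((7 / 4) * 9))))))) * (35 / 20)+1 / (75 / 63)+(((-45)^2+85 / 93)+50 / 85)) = 328089066932239 / 230895469996404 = 1.42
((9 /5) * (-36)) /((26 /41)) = -6642 /65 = -102.18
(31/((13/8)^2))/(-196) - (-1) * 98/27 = 798146/223587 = 3.57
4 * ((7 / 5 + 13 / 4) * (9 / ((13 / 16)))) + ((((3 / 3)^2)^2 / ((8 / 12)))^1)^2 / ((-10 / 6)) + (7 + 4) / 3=162511 / 780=208.35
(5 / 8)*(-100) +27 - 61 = -193 / 2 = -96.50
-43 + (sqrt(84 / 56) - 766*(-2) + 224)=sqrt(6) / 2 + 1713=1714.22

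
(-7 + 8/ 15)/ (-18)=97/ 270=0.36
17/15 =1.13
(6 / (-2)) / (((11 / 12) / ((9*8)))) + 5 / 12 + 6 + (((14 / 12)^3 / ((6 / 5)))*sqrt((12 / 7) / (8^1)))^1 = -30257 / 132 + 245*sqrt(42) / 2592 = -228.61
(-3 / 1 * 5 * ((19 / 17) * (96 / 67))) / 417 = -9120 / 158321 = -0.06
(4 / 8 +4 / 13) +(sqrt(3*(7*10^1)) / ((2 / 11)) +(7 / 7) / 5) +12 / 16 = 81.46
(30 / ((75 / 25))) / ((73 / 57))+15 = 1665 / 73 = 22.81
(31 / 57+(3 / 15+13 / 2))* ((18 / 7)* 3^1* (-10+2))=-297288 / 665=-447.05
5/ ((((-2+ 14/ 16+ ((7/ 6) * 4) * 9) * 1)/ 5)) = 200/ 327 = 0.61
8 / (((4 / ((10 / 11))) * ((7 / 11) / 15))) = 300 / 7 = 42.86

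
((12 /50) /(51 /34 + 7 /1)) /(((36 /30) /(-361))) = -722 /85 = -8.49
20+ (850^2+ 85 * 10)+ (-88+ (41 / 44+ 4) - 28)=31823393 / 44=723258.93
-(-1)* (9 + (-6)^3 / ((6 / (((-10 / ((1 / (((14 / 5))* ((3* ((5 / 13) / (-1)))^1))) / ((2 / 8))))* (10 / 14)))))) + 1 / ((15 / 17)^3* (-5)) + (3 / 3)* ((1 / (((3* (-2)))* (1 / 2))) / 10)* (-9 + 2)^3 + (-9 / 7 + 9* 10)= -303549541 / 3071250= -98.84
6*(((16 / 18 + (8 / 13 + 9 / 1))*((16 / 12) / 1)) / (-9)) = -9832 / 1053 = -9.34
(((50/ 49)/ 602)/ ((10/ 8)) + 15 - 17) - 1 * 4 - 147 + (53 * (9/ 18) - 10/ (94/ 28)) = -179508199/ 1386406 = -129.48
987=987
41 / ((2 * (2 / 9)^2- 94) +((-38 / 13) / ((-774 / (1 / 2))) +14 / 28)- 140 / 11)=-20420829 / 52858379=-0.39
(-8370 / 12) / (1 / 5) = -6975 / 2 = -3487.50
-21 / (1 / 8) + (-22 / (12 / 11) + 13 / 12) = -2245 / 12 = -187.08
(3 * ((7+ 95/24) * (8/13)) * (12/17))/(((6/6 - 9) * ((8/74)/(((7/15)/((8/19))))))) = -1294223/70720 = -18.30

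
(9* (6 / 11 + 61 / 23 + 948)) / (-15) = -721959 / 1265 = -570.72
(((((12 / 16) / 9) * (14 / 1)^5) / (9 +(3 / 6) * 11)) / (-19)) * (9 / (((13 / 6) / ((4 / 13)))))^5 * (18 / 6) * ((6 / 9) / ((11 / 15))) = -1264383845723013120 / 835560319096789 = -1513.22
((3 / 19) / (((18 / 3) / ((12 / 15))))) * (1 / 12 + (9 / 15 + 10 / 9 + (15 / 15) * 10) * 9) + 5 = 20579 / 2850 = 7.22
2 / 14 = 1 / 7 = 0.14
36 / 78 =6 / 13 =0.46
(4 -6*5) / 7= -26 / 7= -3.71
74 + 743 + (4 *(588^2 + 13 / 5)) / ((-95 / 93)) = -1353053.90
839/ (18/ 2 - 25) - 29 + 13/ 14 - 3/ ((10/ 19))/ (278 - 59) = -3292269/ 40880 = -80.53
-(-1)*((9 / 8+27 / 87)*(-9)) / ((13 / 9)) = -26973 / 3016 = -8.94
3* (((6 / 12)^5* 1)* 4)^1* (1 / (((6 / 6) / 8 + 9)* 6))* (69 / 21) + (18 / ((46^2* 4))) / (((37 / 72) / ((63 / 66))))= 2910590 / 110019833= 0.03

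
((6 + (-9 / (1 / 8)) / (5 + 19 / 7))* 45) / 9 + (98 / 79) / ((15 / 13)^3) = -4228444 / 266625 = -15.86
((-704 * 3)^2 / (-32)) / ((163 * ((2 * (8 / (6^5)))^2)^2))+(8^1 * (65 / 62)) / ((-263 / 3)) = -63401622032493525156 / 1328939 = -47708451653908.51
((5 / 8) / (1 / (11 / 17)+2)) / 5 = 11 / 312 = 0.04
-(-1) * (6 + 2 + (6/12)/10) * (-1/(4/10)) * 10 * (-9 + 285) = -55545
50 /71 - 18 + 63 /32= -34823 /2272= -15.33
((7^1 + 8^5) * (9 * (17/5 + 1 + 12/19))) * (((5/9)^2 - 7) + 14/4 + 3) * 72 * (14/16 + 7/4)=-53678205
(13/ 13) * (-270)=-270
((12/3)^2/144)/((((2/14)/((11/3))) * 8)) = 77/216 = 0.36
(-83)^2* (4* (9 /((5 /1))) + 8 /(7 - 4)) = 1019572 /15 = 67971.47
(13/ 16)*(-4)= -13/ 4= -3.25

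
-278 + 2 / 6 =-277.67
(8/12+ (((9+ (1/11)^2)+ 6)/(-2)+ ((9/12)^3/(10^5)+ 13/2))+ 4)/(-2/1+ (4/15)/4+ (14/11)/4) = -2.27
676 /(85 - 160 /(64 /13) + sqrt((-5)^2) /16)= 64 /5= 12.80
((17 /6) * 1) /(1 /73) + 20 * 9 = 2321 /6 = 386.83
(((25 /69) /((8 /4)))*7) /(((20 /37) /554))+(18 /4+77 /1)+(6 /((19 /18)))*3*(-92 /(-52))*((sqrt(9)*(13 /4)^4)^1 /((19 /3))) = 4743623015 /1594176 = 2975.60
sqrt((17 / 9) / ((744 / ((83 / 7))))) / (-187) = -sqrt(1837122) / 1460844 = -0.00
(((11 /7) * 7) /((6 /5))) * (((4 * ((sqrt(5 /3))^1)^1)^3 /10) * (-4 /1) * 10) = -35200 * sqrt(15) /27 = -5049.22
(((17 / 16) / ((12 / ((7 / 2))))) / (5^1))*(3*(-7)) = -833 / 640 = -1.30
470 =470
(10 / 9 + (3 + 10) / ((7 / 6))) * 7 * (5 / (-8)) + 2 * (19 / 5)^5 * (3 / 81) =857521 / 168750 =5.08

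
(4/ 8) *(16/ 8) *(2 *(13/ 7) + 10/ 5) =40/ 7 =5.71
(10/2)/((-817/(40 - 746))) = 3530/817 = 4.32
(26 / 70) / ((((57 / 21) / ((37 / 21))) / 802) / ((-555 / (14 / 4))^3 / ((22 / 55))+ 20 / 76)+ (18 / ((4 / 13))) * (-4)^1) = -5012010530992634 / 3157566634527959703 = -0.00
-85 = -85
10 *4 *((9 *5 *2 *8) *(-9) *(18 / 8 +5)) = -1879200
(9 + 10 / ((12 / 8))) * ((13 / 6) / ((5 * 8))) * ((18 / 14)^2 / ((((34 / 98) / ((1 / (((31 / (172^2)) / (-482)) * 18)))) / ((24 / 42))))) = -1089068396 / 18445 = -59044.10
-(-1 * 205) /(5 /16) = 656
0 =0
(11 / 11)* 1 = 1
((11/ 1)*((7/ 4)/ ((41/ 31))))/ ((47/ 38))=45353/ 3854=11.77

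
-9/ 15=-3/ 5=-0.60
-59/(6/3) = -59/2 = -29.50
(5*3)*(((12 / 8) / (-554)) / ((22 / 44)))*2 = -45 / 277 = -0.16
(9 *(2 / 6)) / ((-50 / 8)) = -12 / 25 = -0.48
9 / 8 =1.12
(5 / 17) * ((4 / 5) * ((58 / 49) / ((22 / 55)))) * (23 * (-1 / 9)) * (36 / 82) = -26680 / 34153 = -0.78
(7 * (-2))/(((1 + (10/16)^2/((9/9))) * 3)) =-896/267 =-3.36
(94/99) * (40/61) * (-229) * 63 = -8982.53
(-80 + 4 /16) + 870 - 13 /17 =53685 /68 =789.49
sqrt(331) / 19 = 0.96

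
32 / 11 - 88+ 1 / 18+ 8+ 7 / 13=-196903 / 2574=-76.50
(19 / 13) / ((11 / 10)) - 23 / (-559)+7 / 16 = 177811 / 98384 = 1.81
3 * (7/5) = 21/5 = 4.20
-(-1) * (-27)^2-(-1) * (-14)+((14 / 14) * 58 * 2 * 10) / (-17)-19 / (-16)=176243 / 272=647.95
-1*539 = -539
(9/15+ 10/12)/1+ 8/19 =1057/570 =1.85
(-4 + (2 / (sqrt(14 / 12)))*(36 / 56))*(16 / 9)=-64 / 9 + 16*sqrt(42) / 49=-4.99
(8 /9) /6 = 4 /27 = 0.15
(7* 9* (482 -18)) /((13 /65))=146160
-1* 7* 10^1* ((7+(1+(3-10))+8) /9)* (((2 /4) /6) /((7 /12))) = -10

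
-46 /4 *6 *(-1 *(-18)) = -1242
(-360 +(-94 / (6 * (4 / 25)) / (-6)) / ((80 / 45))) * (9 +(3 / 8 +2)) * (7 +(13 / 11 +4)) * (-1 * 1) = 273785785 / 5632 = 48612.53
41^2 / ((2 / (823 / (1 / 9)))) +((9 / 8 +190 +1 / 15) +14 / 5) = 747093299 / 120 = 6225777.49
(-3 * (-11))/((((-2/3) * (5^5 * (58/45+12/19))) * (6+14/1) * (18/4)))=-1881/20525000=-0.00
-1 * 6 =-6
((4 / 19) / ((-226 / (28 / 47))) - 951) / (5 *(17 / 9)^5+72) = -5666608646235 / 1145399189017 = -4.95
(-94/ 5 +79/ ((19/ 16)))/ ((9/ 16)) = 72544/ 855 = 84.85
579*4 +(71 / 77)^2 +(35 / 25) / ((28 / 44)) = 68748244 / 29645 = 2319.05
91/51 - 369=-18728/51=-367.22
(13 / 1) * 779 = 10127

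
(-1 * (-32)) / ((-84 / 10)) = -80 / 21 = -3.81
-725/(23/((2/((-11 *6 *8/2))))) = 725/3036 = 0.24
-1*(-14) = 14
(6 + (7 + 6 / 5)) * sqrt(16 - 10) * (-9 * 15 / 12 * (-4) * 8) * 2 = 10224 * sqrt(6) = 25043.58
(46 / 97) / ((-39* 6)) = -23 / 11349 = -0.00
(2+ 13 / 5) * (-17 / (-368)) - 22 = -1743 / 80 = -21.79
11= 11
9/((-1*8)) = -9/8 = -1.12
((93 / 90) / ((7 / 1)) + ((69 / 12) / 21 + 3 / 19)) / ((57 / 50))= 7705 / 15162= 0.51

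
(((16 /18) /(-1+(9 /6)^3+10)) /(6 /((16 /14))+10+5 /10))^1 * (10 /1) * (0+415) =1062400 /56133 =18.93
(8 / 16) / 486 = 1 / 972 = 0.00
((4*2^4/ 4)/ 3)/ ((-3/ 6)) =-32/ 3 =-10.67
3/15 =1/5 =0.20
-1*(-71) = 71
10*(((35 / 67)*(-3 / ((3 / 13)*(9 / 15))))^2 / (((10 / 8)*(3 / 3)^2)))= 41405000 / 40401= 1024.85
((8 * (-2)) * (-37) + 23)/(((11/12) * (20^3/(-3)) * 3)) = -369/4400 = -0.08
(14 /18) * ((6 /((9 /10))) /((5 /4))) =112 /27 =4.15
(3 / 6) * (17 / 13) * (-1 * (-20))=170 / 13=13.08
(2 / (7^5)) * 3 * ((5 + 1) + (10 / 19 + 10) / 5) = 132 / 45619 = 0.00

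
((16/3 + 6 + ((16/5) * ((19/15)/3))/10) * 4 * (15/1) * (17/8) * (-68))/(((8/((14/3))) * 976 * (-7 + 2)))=13050373/1098000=11.89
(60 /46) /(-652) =-15 /7498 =-0.00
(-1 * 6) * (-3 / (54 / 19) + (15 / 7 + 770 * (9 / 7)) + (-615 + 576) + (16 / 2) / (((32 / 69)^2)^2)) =-9289923791 / 1376256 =-6750.14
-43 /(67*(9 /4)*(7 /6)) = -344 /1407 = -0.24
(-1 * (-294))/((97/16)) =4704/97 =48.49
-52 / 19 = -2.74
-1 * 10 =-10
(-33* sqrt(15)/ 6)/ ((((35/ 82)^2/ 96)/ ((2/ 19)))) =-7100544* sqrt(15)/ 23275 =-1181.54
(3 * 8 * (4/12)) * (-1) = -8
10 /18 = 5 /9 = 0.56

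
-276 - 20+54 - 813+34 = -1021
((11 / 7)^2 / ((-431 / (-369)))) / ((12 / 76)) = 282777 / 21119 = 13.39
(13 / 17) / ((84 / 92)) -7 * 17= -42184 / 357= -118.16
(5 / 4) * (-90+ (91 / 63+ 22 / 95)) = -75517 / 684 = -110.40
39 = 39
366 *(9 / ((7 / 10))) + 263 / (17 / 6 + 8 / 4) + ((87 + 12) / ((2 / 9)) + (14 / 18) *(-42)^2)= 2670517 / 406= 6577.63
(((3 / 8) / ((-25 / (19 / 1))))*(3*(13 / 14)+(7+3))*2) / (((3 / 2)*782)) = -0.01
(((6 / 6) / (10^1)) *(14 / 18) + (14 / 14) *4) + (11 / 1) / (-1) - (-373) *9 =301507 / 90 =3350.08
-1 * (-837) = 837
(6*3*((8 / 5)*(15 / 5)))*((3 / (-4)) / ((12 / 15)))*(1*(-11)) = 891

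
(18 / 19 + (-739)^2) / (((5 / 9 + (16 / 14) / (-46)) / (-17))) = -255599816661 / 14611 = -17493656.61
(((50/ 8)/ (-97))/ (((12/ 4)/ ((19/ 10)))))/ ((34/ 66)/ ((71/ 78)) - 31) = 3905/ 2912328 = 0.00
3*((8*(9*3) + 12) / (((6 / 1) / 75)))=8550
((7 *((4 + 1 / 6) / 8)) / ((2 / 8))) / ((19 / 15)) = 875 / 76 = 11.51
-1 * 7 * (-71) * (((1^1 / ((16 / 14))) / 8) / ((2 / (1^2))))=3479 / 128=27.18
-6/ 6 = -1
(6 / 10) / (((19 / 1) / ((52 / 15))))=52 / 475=0.11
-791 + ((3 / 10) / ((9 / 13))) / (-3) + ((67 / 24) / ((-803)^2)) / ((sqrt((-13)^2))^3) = -403477601973871 / 509992334280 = -791.14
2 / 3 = 0.67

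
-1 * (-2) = 2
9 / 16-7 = -103 / 16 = -6.44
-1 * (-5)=5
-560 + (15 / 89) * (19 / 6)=-99585 / 178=-559.47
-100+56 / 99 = -9844 / 99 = -99.43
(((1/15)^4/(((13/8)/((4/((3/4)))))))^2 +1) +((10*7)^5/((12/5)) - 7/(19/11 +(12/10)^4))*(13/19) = 132476726103164004721442968/276484556049609375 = 479146929.56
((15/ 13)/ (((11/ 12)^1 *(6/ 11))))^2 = 900/ 169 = 5.33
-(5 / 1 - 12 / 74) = -179 / 37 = -4.84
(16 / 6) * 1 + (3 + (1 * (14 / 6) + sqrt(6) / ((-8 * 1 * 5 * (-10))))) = sqrt(6) / 400 + 8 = 8.01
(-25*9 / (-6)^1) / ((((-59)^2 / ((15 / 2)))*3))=0.03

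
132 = 132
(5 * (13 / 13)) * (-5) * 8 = -200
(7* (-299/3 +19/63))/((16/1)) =-1565/36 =-43.47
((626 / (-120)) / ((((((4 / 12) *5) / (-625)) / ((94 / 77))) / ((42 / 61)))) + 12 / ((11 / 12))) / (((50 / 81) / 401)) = 1076673.99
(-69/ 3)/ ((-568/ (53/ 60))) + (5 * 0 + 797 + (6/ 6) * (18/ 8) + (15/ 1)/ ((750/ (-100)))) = 27171499/ 34080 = 797.29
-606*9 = -5454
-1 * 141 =-141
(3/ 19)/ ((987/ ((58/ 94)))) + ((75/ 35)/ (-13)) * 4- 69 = -266053792/ 3819361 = -69.66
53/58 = 0.91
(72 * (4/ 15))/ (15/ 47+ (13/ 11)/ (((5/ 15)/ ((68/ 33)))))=545952/ 216815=2.52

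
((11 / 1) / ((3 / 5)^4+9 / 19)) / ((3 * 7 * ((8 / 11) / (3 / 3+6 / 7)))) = 18679375 / 8424864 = 2.22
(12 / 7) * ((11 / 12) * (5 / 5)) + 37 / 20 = 479 / 140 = 3.42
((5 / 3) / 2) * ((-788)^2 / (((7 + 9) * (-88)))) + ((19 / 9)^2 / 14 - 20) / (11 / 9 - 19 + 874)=-15701745121 / 42722064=-367.53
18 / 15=6 / 5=1.20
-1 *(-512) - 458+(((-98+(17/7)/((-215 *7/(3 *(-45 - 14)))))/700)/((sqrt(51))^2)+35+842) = 350147605079/376099500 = 931.00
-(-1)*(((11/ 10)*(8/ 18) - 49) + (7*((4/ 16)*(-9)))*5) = -127.26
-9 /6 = -3 /2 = -1.50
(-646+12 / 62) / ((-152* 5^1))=1001 / 1178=0.85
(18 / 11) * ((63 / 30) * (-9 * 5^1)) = -1701 / 11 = -154.64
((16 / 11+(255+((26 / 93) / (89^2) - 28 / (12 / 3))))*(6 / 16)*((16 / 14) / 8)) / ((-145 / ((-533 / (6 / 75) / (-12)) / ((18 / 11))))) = -2693483677235 / 86135361984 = -31.27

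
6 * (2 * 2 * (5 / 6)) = 20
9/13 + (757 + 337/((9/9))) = 14231/13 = 1094.69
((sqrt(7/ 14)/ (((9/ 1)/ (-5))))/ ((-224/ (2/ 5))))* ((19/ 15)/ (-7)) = -19* sqrt(2)/ 211680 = -0.00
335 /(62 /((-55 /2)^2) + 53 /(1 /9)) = 1013375 /1443173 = 0.70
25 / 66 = 0.38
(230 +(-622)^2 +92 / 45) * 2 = 34840444 / 45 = 774232.09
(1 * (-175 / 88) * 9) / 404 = -1575 / 35552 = -0.04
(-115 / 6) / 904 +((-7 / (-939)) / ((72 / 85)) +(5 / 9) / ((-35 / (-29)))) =47907253 / 106955856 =0.45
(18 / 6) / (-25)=-0.12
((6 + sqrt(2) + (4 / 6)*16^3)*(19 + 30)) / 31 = 49*sqrt(2) / 31 + 402290 / 93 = 4327.93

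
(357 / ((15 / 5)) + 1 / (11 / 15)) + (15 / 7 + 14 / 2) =9972 / 77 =129.51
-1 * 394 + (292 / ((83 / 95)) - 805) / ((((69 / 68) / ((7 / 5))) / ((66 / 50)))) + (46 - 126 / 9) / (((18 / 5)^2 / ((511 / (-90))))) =-8805161842 / 6958305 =-1265.42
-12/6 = -2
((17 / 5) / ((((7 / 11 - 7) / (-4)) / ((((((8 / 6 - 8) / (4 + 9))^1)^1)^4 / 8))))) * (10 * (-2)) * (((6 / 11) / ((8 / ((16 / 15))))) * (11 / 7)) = -4787200 / 113358609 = -0.04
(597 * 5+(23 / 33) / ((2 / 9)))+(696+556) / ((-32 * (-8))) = 2107091 / 704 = 2993.03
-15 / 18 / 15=-1 / 18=-0.06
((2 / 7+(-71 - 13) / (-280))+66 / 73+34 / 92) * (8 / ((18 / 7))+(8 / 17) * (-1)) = 44143868 / 8991045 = 4.91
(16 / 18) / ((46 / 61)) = 244 / 207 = 1.18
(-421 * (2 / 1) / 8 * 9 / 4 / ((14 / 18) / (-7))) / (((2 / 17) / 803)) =465512751 / 32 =14547273.47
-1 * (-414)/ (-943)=-18/ 41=-0.44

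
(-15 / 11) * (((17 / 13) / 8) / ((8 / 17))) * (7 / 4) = -0.83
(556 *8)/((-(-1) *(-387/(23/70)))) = -51152/13545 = -3.78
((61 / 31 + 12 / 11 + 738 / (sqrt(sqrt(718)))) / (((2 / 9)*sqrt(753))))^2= 27*(374437 + 125829*718^(3 / 4))^2 / 15046357207244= 570.32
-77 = -77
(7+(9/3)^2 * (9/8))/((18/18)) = 137/8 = 17.12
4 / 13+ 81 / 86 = 1397 / 1118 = 1.25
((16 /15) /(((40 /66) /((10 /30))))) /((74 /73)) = 1606 /2775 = 0.58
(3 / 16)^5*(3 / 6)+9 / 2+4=8.50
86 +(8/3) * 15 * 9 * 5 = 1886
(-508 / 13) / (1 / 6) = -3048 / 13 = -234.46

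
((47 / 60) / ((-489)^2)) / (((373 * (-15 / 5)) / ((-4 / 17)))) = 47 / 68231981745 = 0.00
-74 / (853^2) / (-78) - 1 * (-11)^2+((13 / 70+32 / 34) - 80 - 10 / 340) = -3375187495427 / 16884166845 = -199.90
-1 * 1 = -1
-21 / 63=-1 / 3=-0.33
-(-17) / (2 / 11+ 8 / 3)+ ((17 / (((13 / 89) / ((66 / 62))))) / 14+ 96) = 14692974 / 132587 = 110.82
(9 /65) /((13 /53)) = 477 /845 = 0.56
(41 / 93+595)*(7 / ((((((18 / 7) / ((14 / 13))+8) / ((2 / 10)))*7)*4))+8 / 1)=4766.39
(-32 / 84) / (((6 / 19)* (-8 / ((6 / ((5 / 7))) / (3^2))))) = 19 / 135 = 0.14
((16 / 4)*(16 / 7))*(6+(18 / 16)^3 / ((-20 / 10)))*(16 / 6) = 1805 / 14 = 128.93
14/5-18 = -76/5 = -15.20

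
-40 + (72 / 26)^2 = -5464 / 169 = -32.33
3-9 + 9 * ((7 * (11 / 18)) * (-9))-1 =-707 / 2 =-353.50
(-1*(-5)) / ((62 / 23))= 115 / 62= 1.85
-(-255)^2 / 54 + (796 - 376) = -4705 / 6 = -784.17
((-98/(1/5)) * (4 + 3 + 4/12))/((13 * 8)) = -2695/78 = -34.55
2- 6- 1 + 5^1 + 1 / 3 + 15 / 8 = 53 / 24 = 2.21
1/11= 0.09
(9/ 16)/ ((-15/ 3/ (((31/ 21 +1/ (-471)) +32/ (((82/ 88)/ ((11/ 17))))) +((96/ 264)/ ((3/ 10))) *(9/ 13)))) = -6046728741/ 2190768580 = -2.76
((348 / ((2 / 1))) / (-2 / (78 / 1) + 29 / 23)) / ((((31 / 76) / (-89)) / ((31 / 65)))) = -20302146 / 1385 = -14658.59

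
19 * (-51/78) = -323/26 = -12.42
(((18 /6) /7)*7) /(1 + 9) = 3 /10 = 0.30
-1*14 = -14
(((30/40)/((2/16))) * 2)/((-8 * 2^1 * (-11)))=3/44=0.07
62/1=62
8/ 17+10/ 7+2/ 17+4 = 716/ 119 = 6.02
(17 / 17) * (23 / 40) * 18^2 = 1863 / 10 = 186.30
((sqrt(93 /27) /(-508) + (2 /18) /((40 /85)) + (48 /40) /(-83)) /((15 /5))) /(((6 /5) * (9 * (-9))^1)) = -6623 /8713008 + 5 * sqrt(31) /2221992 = -0.00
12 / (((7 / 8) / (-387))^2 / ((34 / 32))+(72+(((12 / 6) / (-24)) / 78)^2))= 110153302272 / 660919868275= 0.17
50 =50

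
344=344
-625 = -625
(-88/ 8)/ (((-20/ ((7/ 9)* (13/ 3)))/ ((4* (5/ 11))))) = 3.37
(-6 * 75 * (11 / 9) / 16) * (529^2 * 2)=-76956275 / 4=-19239068.75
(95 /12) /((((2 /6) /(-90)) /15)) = -64125 /2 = -32062.50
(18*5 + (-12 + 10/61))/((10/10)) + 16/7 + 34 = 48870/427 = 114.45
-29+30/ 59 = -1681/ 59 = -28.49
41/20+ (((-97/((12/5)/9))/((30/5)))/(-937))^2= 577123789/280950080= 2.05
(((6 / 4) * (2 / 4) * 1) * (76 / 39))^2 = 361 / 169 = 2.14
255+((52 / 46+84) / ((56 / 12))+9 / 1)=45441 / 161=282.24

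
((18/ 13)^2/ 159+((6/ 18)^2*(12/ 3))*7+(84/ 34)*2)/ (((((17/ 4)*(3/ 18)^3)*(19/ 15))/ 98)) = 1559594453760/ 49182887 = 31710.10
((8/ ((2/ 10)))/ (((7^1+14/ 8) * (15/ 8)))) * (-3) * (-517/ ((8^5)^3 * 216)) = 517/ 1039038488248320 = 0.00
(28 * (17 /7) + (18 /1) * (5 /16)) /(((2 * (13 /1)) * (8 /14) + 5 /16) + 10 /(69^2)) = 39259206 /8090059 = 4.85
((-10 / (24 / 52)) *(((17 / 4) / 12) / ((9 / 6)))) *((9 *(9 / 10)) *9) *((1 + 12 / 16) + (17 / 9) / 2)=-1004.86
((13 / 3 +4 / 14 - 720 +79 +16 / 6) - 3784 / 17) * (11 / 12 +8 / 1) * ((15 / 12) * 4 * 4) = -54516500 / 357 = -152707.28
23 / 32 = 0.72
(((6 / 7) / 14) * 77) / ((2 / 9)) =297 / 14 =21.21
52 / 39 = 1.33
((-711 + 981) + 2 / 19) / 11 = 5132 / 209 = 24.56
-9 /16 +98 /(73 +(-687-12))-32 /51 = -1.35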